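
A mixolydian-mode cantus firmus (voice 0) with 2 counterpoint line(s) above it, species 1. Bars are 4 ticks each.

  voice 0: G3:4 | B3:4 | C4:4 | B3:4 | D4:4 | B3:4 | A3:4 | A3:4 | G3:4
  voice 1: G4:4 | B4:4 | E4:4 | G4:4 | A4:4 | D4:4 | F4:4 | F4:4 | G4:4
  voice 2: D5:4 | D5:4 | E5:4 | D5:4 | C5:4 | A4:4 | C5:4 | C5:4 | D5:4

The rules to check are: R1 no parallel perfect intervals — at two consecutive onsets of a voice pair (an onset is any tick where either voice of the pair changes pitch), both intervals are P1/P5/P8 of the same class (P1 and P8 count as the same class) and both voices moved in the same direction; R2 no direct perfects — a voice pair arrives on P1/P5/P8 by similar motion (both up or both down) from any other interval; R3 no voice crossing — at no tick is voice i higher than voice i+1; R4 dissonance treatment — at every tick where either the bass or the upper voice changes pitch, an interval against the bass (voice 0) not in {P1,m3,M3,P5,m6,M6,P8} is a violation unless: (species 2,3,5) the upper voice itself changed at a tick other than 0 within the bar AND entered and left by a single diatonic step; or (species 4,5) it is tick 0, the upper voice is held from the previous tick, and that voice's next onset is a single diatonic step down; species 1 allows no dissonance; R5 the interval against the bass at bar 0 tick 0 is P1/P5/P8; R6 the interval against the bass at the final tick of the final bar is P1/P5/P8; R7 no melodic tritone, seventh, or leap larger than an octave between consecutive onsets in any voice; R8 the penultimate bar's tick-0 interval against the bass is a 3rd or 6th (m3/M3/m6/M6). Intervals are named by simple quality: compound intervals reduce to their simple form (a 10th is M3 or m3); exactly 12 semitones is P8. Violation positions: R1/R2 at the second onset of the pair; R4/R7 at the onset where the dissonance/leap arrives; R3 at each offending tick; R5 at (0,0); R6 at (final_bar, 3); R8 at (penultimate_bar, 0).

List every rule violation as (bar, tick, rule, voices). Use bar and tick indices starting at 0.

(1, 0, R1, (0, 1))
(4, 0, R2, (0, 1))
(4, 0, R4, (0, 2))
(5, 0, R2, (1, 2))
(5, 0, R4, (0, 2))
(6, 0, R1, (1, 2))
(8, 0, R1, (1, 2))

bar 0: v0=G3 v1=G4 v2=D5 downbeat P5
bar 1: v0=B3 v1=B4 v2=D5 downbeat m3
bar 2: v0=C4 v1=E4 v2=E5 downbeat M3
bar 3: v0=B3 v1=G4 v2=D5 downbeat m3
bar 4: v0=D4 v1=A4 v2=C5 downbeat m7
bar 5: v0=B3 v1=D4 v2=A4 downbeat m7
bar 6: v0=A3 v1=F4 v2=C5 downbeat m3
bar 7: v0=A3 v1=F4 v2=C5 downbeat m3
bar 8: v0=G3 v1=G4 v2=D5 downbeat P5
  -> R1 @ bar 1 tick 0 v(0, 1): G3/G4 P8 -> B3/B4 P8 similar
  -> R2 @ bar 4 tick 0 v(0, 1): B3/G4 m6 -> D4/A4 P5 similar
  -> R4 @ bar 4 tick 0 v(0, 2): D4/C5 m7 untreated
  -> R2 @ bar 5 tick 0 v(1, 2): A4/C5 m3 -> D4/A4 P5 similar
  -> R4 @ bar 5 tick 0 v(0, 2): B3/A4 m7 untreated
  -> R1 @ bar 6 tick 0 v(1, 2): D4/A4 P5 -> F4/C5 P5 similar
  -> R1 @ bar 8 tick 0 v(1, 2): F4/C5 P5 -> G4/D5 P5 similar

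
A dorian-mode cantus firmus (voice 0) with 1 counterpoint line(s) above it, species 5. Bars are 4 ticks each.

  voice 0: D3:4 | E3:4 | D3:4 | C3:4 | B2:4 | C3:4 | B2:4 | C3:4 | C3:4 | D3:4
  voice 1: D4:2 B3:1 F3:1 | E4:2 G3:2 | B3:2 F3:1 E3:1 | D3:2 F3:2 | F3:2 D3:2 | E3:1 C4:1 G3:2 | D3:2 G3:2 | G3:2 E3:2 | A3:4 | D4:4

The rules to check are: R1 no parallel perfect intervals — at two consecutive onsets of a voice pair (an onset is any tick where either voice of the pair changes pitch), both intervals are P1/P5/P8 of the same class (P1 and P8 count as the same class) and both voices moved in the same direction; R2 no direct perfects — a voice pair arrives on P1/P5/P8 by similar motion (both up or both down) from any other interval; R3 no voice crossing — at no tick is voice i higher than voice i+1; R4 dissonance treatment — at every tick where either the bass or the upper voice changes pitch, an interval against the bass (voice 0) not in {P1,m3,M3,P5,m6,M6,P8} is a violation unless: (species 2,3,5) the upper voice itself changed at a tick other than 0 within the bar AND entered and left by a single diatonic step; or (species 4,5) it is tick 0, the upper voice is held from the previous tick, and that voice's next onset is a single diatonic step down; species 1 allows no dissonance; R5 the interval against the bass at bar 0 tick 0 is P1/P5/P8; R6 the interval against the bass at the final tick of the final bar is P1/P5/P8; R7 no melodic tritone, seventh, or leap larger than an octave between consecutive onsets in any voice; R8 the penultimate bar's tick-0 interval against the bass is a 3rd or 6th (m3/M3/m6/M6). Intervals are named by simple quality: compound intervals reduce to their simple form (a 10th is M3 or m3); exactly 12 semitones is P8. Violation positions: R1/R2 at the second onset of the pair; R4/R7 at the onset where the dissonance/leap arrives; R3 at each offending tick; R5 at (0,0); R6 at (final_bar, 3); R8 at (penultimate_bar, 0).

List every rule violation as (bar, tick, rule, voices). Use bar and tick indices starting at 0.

(0, 3, R7, (1,))
(1, 0, R2, (0, 1))
(1, 0, R7, (1,))
(2, 2, R7, (1,))
(3, 0, R4, (0, 1))
(3, 2, R4, (0, 1))
(4, 0, R4, (0, 1))
(9, 0, R2, (0, 1))

bar 0: v0=D3 v1=D4 downbeat P8
bar 1: v0=E3 v1=E4 downbeat P8
bar 2: v0=D3 v1=B3 downbeat M6
bar 3: v0=C3 v1=D3 downbeat M2
bar 4: v0=B2 v1=F3 downbeat TT
bar 5: v0=C3 v1=E3 downbeat M3
bar 6: v0=B2 v1=D3 downbeat m3
bar 7: v0=C3 v1=G3 downbeat P5
bar 8: v0=C3 v1=A3 downbeat M6
bar 9: v0=D3 v1=D4 downbeat P8
  -> R7 @ bar 0 tick 3 v(1,): B3->F3 leap 6st
  -> R2 @ bar 1 tick 0 v(0, 1): D3/F3 m3 -> E3/E4 P8 similar
  -> R7 @ bar 1 tick 0 v(1,): F3->E4 leap 11st
  -> R7 @ bar 2 tick 2 v(1,): B3->F3 leap 6st
  -> R4 @ bar 3 tick 0 v(0, 1): C3/D3 M2 untreated
  -> R4 @ bar 3 tick 2 v(0, 1): C3/F3 P4 untreated
  -> R4 @ bar 4 tick 0 v(0, 1): B2/F3 TT untreated
  -> R2 @ bar 9 tick 0 v(0, 1): C3/A3 M6 -> D3/D4 P8 similar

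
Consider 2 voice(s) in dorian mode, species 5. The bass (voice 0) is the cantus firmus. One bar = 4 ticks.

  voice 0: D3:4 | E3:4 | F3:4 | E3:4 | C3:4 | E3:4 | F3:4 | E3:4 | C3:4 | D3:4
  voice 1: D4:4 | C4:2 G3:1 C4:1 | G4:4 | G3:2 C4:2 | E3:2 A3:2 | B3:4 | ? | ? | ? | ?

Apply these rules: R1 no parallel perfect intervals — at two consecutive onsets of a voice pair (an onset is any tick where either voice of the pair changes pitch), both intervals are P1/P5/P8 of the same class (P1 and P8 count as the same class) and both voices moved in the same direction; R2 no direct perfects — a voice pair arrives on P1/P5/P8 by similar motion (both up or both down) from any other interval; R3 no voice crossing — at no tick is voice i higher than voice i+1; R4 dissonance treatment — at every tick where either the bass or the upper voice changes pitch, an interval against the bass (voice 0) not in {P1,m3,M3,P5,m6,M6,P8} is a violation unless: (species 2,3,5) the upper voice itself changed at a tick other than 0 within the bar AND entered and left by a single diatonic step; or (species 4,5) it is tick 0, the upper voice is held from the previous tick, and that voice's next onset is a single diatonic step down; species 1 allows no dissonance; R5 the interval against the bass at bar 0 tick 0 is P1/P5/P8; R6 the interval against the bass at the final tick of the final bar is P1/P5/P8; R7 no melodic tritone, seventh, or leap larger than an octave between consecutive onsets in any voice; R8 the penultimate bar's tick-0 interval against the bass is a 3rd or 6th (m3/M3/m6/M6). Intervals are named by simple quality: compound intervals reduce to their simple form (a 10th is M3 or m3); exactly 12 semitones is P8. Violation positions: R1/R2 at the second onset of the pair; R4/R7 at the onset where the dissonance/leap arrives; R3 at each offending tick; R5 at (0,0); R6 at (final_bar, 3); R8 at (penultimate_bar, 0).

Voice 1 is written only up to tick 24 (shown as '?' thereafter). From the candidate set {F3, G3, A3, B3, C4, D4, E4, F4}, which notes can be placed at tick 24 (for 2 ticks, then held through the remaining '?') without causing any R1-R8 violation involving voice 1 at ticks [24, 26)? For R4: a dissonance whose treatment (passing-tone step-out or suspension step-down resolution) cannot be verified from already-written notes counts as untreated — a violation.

F3: violates R7
G3: violates R4
A3: legal
B3: violates R4
C4: violates R1
D4: legal
E4: violates R4
F4: violates R2,R7

{A3, D4}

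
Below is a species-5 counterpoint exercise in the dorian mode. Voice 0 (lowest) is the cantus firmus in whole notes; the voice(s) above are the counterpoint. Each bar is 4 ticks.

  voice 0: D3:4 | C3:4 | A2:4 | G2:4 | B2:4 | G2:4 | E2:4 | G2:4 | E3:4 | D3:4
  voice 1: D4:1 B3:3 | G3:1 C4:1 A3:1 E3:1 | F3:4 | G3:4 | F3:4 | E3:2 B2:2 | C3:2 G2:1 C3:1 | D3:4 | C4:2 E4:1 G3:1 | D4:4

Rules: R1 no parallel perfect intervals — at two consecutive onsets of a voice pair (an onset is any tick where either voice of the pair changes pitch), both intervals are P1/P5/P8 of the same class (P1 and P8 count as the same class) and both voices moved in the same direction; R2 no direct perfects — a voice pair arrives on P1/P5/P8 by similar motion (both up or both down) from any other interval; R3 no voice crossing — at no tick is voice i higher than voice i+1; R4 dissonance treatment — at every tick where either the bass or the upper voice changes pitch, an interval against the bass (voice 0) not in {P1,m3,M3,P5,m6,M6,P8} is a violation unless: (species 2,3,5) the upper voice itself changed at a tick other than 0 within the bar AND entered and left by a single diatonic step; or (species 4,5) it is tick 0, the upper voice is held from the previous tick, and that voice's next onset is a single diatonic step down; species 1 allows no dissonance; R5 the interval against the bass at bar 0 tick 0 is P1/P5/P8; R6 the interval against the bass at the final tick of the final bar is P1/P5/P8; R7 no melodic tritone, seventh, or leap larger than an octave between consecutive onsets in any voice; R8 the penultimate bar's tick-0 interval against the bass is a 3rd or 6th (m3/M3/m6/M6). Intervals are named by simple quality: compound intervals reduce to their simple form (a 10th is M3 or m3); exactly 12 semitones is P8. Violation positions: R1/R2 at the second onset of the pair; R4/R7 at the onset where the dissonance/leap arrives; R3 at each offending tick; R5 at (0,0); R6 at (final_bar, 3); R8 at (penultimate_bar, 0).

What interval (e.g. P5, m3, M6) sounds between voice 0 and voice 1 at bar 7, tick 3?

voice 0=G2 voice 1=D3 -> P5

P5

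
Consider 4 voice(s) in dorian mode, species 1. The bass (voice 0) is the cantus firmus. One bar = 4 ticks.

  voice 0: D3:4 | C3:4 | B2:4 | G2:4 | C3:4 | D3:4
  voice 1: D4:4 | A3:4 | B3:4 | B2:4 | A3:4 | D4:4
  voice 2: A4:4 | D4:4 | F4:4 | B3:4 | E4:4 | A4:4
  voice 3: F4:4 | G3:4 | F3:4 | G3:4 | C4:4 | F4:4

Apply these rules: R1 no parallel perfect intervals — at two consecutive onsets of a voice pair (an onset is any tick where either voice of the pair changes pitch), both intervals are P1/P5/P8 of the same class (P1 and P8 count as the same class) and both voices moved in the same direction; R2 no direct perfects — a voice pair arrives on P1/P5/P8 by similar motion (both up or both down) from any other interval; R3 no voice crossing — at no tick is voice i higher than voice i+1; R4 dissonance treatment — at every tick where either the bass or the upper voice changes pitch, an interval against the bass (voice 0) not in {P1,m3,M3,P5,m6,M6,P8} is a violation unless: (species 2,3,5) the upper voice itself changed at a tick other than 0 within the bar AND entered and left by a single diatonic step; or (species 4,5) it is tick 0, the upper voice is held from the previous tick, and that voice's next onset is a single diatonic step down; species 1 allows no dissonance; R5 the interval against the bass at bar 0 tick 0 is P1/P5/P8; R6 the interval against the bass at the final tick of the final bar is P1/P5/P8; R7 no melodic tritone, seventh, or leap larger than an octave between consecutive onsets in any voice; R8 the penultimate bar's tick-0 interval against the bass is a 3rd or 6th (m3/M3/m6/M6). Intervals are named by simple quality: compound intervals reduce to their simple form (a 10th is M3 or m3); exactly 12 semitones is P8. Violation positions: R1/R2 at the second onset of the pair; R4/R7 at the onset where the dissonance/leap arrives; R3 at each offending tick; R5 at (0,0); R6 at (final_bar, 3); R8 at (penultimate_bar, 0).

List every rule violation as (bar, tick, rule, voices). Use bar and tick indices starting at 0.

bar 0: v0=D3 v1=D4 v2=A4 v3=F4 downbeat m3
bar 1: v0=C3 v1=A3 v2=D4 v3=G3 downbeat P5
bar 2: v0=B2 v1=B3 v2=F4 v3=F3 downbeat TT
bar 3: v0=G2 v1=B2 v2=B3 v3=G3 downbeat P8
bar 4: v0=C3 v1=A3 v2=E4 v3=C4 downbeat P8
bar 5: v0=D3 v1=D4 v2=A4 v3=F4 downbeat m3
  -> R3 @ bar 0 tick 0 v(2, 3): A4 above F4
  -> R5 @ bar 0 tick 0 v(0, 3): opens on m3
  -> R3 @ bar 0 tick 1 v(2, 3): A4 above F4
  -> R3 @ bar 0 tick 2 v(2, 3): A4 above F4
  -> R3 @ bar 0 tick 3 v(2, 3): A4 above F4
  -> R2 @ bar 1 tick 0 v(0, 3): D3/F4 m3 -> C3/G3 P5 similar
  -> R2 @ bar 1 tick 0 v(2, 3): A4/F4 M3 -> D4/G3 P5 similar
  -> R3 @ bar 1 tick 0 v(2, 3): D4 above G3
  -> R4 @ bar 1 tick 0 v(0, 2): C3/D4 M2 untreated
  -> R7 @ bar 1 tick 0 v(3,): F4->G3 leap 10st
  -> R3 @ bar 1 tick 1 v(2, 3): D4 above G3
  -> R3 @ bar 1 tick 2 v(2, 3): D4 above G3
  -> R3 @ bar 1 tick 3 v(2, 3): D4 above G3
  -> R3 @ bar 2 tick 0 v(2, 3): F4 above F3
  -> R4 @ bar 2 tick 0 v(0, 2): B2/F4 TT untreated
  -> R4 @ bar 2 tick 0 v(0, 3): B2/F3 TT untreated
  -> R3 @ bar 2 tick 1 v(2, 3): F4 above F3
  -> R3 @ bar 2 tick 2 v(2, 3): F4 above F3
  -> R3 @ bar 2 tick 3 v(2, 3): F4 above F3
  -> R2 @ bar 3 tick 0 v(1, 2): B3/F4 TT -> B2/B3 P8 similar
  -> R3 @ bar 3 tick 0 v(2, 3): B3 above G3
  -> R7 @ bar 3 tick 0 v(2,): F4->B3 leap 6st
  -> R3 @ bar 3 tick 1 v(2, 3): B3 above G3
  -> R3 @ bar 3 tick 2 v(2, 3): B3 above G3
  -> R3 @ bar 3 tick 3 v(2, 3): B3 above G3
  -> R1 @ bar 4 tick 0 v(0, 3): G2/G3 P8 -> C3/C4 P8 similar
  -> R2 @ bar 4 tick 0 v(1, 2): B2/B3 P8 -> A3/E4 P5 similar
  -> R3 @ bar 4 tick 0 v(2, 3): E4 above C4
  -> R7 @ bar 4 tick 0 v(1,): B2->A3 leap 10st
  -> R8 @ bar 4 tick 0 v(0, 3): penult P8 not 3rd/6th
  -> R3 @ bar 4 tick 1 v(2, 3): E4 above C4
  -> R3 @ bar 4 tick 2 v(2, 3): E4 above C4
  -> R3 @ bar 4 tick 3 v(2, 3): E4 above C4
  -> R1 @ bar 5 tick 0 v(1, 2): A3/E4 P5 -> D4/A4 P5 similar
  -> R2 @ bar 5 tick 0 v(0, 1): C3/A3 M6 -> D3/D4 P8 similar
  -> R2 @ bar 5 tick 0 v(0, 2): C3/E4 M3 -> D3/A4 P5 similar
  -> R3 @ bar 5 tick 0 v(2, 3): A4 above F4
  -> R3 @ bar 5 tick 1 v(2, 3): A4 above F4
  -> R3 @ bar 5 tick 2 v(2, 3): A4 above F4
  -> R3 @ bar 5 tick 3 v(2, 3): A4 above F4
  -> R6 @ bar 5 tick 3 v(0, 3): closes on m3

(0, 0, R3, (2, 3))
(0, 0, R5, (0, 3))
(0, 1, R3, (2, 3))
(0, 2, R3, (2, 3))
(0, 3, R3, (2, 3))
(1, 0, R2, (0, 3))
(1, 0, R2, (2, 3))
(1, 0, R3, (2, 3))
(1, 0, R4, (0, 2))
(1, 0, R7, (3,))
(1, 1, R3, (2, 3))
(1, 2, R3, (2, 3))
(1, 3, R3, (2, 3))
(2, 0, R3, (2, 3))
(2, 0, R4, (0, 2))
(2, 0, R4, (0, 3))
(2, 1, R3, (2, 3))
(2, 2, R3, (2, 3))
(2, 3, R3, (2, 3))
(3, 0, R2, (1, 2))
(3, 0, R3, (2, 3))
(3, 0, R7, (2,))
(3, 1, R3, (2, 3))
(3, 2, R3, (2, 3))
(3, 3, R3, (2, 3))
(4, 0, R1, (0, 3))
(4, 0, R2, (1, 2))
(4, 0, R3, (2, 3))
(4, 0, R7, (1,))
(4, 0, R8, (0, 3))
(4, 1, R3, (2, 3))
(4, 2, R3, (2, 3))
(4, 3, R3, (2, 3))
(5, 0, R1, (1, 2))
(5, 0, R2, (0, 1))
(5, 0, R2, (0, 2))
(5, 0, R3, (2, 3))
(5, 1, R3, (2, 3))
(5, 2, R3, (2, 3))
(5, 3, R3, (2, 3))
(5, 3, R6, (0, 3))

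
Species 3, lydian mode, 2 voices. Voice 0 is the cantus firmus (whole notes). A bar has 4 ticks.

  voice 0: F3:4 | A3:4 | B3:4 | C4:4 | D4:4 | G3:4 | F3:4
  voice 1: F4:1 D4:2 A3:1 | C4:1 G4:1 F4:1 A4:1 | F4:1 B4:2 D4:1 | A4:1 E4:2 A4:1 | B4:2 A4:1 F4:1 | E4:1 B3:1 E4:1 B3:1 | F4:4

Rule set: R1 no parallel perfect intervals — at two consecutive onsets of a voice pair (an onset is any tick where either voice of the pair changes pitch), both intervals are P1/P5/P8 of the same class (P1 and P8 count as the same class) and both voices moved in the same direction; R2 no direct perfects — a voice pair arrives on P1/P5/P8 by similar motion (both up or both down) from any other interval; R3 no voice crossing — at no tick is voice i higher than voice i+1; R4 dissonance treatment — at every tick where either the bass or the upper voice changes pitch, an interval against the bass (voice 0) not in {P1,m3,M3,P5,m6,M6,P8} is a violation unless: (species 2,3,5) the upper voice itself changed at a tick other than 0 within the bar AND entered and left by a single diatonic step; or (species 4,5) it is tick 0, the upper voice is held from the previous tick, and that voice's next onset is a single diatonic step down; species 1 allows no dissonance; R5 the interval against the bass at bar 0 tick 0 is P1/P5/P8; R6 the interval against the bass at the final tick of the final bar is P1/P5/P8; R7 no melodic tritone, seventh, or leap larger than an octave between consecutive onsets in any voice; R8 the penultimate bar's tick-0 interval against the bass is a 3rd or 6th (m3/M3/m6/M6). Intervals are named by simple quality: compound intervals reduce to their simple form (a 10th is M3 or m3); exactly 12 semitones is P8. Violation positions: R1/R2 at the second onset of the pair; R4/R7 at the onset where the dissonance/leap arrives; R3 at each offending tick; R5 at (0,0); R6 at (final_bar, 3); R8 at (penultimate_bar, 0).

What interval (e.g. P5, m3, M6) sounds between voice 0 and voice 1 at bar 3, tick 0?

M6

voice 0=C4 voice 1=A4 -> M6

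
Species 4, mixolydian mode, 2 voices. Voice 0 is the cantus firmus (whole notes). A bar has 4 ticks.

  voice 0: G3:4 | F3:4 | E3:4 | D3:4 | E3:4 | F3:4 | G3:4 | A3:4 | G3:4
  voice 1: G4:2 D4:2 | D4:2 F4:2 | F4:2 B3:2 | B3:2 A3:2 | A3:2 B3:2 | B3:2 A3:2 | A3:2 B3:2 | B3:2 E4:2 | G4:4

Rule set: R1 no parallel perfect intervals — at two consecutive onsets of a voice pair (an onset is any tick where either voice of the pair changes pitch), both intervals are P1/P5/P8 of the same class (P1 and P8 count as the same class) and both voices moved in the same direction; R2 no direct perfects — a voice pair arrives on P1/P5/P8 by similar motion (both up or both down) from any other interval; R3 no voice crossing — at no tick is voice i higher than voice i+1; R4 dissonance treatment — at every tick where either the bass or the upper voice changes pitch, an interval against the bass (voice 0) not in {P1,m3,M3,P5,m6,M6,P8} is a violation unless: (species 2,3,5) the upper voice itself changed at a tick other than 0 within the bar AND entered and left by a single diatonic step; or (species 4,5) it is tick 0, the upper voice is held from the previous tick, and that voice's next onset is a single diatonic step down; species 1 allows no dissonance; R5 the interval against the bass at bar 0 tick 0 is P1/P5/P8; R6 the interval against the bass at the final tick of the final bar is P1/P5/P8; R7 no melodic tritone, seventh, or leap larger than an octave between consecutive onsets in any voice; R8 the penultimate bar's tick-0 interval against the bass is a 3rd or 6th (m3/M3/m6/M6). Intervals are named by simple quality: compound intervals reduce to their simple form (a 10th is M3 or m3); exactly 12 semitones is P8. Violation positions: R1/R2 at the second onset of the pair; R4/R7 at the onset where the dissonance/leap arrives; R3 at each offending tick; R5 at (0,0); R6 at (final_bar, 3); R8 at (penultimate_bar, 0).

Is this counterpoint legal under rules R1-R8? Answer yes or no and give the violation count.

bar 0: v0=G3 v1=G4 (P8)
bar 1: v0=F3 v1=D4 (M6)
bar 2: v0=E3 v1=F4 (m2)
bar 3: v0=D3 v1=B3 (M6)
bar 4: v0=E3 v1=A3 (P4)
bar 5: v0=F3 v1=B3 (TT)
bar 6: v0=G3 v1=A3 (M2)
bar 7: v0=A3 v1=B3 (M2)
bar 8: v0=G3 v1=G4 (P8)
  R4 @ bar2.0: E3/F4 m2 untreated
  R7 @ bar2.2: F4->B3 leap 6st
  R4 @ bar4.0: E3/A3 P4 untreated
  R4 @ bar6.0: G3/A3 M2 untreated
  R4 @ bar7.0: A3/B3 M2 untreated
  R8 @ bar7.0: penult M2 not 3rd/6th

No (6 violations)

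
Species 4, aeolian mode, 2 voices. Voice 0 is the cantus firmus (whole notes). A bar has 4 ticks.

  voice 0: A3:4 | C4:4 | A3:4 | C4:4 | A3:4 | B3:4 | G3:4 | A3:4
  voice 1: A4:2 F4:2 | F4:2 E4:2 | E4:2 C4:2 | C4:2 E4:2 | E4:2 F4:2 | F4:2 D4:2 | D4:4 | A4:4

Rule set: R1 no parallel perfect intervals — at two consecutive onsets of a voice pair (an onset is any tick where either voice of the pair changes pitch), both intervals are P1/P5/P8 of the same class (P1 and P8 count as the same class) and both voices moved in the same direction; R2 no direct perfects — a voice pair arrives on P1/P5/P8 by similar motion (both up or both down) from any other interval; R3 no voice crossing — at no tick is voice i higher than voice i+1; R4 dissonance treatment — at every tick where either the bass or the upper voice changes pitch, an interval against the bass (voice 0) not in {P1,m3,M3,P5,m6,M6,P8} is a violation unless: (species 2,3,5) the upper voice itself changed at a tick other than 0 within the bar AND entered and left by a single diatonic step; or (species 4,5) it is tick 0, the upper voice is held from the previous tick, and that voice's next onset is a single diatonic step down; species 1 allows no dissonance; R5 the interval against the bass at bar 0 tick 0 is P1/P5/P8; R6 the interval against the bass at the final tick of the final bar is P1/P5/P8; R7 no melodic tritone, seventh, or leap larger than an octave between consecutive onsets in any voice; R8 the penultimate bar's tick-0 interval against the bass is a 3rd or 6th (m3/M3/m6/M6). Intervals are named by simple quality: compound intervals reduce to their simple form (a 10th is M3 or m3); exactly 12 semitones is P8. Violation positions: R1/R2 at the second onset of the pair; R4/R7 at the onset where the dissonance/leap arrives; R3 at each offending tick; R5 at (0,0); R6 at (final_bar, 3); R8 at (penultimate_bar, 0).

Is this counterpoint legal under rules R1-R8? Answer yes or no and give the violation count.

bar 0: v0=A3 v1=A4 (P8)
bar 1: v0=C4 v1=F4 (P4)
bar 2: v0=A3 v1=E4 (P5)
bar 3: v0=C4 v1=C4 (P1)
bar 4: v0=A3 v1=E4 (P5)
bar 5: v0=B3 v1=F4 (TT)
bar 6: v0=G3 v1=D4 (P5)
bar 7: v0=A3 v1=A4 (P8)
  R4 @ bar5.0: B3/F4 TT untreated
  R8 @ bar6.0: penult P5 not 3rd/6th
  R2 @ bar7.0: G3/D4 P5 -> A3/A4 P8 similar

No (3 violations)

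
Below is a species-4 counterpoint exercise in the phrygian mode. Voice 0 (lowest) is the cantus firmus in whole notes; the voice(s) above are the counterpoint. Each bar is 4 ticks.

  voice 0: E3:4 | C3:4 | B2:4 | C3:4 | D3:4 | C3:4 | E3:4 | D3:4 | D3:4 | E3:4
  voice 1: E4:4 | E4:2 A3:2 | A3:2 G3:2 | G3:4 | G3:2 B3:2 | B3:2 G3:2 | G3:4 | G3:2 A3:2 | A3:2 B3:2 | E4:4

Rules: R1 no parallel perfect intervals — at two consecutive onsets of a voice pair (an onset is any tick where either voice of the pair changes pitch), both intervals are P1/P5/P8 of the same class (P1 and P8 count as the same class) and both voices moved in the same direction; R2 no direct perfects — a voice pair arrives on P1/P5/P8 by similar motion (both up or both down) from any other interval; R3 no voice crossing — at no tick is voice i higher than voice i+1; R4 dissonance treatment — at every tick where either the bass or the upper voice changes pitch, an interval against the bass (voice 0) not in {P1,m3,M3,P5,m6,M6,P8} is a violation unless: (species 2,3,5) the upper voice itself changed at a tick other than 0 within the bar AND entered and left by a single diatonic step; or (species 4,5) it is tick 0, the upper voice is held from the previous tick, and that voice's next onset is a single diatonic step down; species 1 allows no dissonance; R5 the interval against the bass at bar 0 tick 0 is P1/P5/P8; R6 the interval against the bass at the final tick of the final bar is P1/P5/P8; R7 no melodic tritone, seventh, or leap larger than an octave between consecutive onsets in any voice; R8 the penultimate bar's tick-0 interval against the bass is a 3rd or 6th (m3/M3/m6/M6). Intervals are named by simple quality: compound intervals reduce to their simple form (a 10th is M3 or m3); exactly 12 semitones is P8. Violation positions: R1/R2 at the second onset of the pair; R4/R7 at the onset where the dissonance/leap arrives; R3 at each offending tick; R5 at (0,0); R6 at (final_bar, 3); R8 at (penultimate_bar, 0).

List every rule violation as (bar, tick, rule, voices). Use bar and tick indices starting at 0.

bar 0: v0=E3 v1=E4 downbeat P8
bar 1: v0=C3 v1=E4 downbeat M3
bar 2: v0=B2 v1=A3 downbeat m7
bar 3: v0=C3 v1=G3 downbeat P5
bar 4: v0=D3 v1=G3 downbeat P4
bar 5: v0=C3 v1=B3 downbeat M7
bar 6: v0=E3 v1=G3 downbeat m3
bar 7: v0=D3 v1=G3 downbeat P4
bar 8: v0=D3 v1=A3 downbeat P5
bar 9: v0=E3 v1=E4 downbeat P8
  -> R4 @ bar 4 tick 0 v(0, 1): D3/G3 P4 untreated
  -> R4 @ bar 5 tick 0 v(0, 1): C3/B3 M7 untreated
  -> R4 @ bar 7 tick 0 v(0, 1): D3/G3 P4 untreated
  -> R8 @ bar 8 tick 0 v(0, 1): penult P5 not 3rd/6th
  -> R2 @ bar 9 tick 0 v(0, 1): D3/B3 M6 -> E3/E4 P8 similar

(4, 0, R4, (0, 1))
(5, 0, R4, (0, 1))
(7, 0, R4, (0, 1))
(8, 0, R8, (0, 1))
(9, 0, R2, (0, 1))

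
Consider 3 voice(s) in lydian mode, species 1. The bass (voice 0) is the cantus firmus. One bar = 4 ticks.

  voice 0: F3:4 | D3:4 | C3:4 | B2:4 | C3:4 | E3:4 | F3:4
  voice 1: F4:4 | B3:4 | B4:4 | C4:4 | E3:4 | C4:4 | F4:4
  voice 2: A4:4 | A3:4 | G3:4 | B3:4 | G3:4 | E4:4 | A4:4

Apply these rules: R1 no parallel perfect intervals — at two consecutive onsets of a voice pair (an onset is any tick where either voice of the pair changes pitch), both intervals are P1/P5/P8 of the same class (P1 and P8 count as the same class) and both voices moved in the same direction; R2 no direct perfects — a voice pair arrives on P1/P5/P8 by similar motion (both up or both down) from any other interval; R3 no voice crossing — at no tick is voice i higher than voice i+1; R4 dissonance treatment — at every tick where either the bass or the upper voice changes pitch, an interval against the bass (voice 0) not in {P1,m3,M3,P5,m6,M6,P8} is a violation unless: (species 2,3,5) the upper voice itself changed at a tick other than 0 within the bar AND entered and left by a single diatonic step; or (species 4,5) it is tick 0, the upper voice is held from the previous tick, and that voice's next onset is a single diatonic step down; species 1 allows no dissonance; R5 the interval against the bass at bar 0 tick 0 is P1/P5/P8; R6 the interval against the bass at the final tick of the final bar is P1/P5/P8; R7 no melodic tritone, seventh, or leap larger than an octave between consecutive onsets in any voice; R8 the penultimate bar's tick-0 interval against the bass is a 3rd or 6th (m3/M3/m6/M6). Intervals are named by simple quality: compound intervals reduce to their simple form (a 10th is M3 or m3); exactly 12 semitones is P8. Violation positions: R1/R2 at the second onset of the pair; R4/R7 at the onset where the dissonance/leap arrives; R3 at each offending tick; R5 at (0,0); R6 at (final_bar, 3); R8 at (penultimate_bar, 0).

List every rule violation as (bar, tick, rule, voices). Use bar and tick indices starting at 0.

(0, 0, R5, (0, 2))
(1, 0, R2, (0, 2))
(1, 0, R3, (1, 2))
(1, 0, R7, (1,))
(1, 1, R3, (1, 2))
(1, 2, R3, (1, 2))
(1, 3, R3, (1, 2))
(2, 0, R1, (0, 2))
(2, 0, R3, (1, 2))
(2, 0, R4, (0, 1))
(2, 1, R3, (1, 2))
(2, 2, R3, (1, 2))
(2, 3, R3, (1, 2))
(3, 0, R3, (1, 2))
(3, 0, R4, (0, 1))
(3, 0, R7, (1,))
(3, 1, R3, (1, 2))
(3, 2, R3, (1, 2))
(3, 3, R3, (1, 2))
(5, 0, R2, (0, 2))
(5, 0, R8, (0, 2))
(6, 0, R2, (0, 1))
(6, 3, R6, (0, 2))

bar 0: v0=F3 v1=F4 v2=A4 downbeat M3
bar 1: v0=D3 v1=B3 v2=A3 downbeat P5
bar 2: v0=C3 v1=B4 v2=G3 downbeat P5
bar 3: v0=B2 v1=C4 v2=B3 downbeat P8
bar 4: v0=C3 v1=E3 v2=G3 downbeat P5
bar 5: v0=E3 v1=C4 v2=E4 downbeat P8
bar 6: v0=F3 v1=F4 v2=A4 downbeat M3
  -> R5 @ bar 0 tick 0 v(0, 2): opens on M3
  -> R2 @ bar 1 tick 0 v(0, 2): F3/A4 M3 -> D3/A3 P5 similar
  -> R3 @ bar 1 tick 0 v(1, 2): B3 above A3
  -> R7 @ bar 1 tick 0 v(1,): F4->B3 leap 6st
  -> R3 @ bar 1 tick 1 v(1, 2): B3 above A3
  -> R3 @ bar 1 tick 2 v(1, 2): B3 above A3
  -> R3 @ bar 1 tick 3 v(1, 2): B3 above A3
  -> R1 @ bar 2 tick 0 v(0, 2): D3/A3 P5 -> C3/G3 P5 similar
  -> R3 @ bar 2 tick 0 v(1, 2): B4 above G3
  -> R4 @ bar 2 tick 0 v(0, 1): C3/B4 M7 untreated
  -> R3 @ bar 2 tick 1 v(1, 2): B4 above G3
  -> R3 @ bar 2 tick 2 v(1, 2): B4 above G3
  -> R3 @ bar 2 tick 3 v(1, 2): B4 above G3
  -> R3 @ bar 3 tick 0 v(1, 2): C4 above B3
  -> R4 @ bar 3 tick 0 v(0, 1): B2/C4 m2 untreated
  -> R7 @ bar 3 tick 0 v(1,): B4->C4 leap 11st
  -> R3 @ bar 3 tick 1 v(1, 2): C4 above B3
  -> R3 @ bar 3 tick 2 v(1, 2): C4 above B3
  -> R3 @ bar 3 tick 3 v(1, 2): C4 above B3
  -> R2 @ bar 5 tick 0 v(0, 2): C3/G3 P5 -> E3/E4 P8 similar
  -> R8 @ bar 5 tick 0 v(0, 2): penult P8 not 3rd/6th
  -> R2 @ bar 6 tick 0 v(0, 1): E3/C4 m6 -> F3/F4 P8 similar
  -> R6 @ bar 6 tick 3 v(0, 2): closes on M3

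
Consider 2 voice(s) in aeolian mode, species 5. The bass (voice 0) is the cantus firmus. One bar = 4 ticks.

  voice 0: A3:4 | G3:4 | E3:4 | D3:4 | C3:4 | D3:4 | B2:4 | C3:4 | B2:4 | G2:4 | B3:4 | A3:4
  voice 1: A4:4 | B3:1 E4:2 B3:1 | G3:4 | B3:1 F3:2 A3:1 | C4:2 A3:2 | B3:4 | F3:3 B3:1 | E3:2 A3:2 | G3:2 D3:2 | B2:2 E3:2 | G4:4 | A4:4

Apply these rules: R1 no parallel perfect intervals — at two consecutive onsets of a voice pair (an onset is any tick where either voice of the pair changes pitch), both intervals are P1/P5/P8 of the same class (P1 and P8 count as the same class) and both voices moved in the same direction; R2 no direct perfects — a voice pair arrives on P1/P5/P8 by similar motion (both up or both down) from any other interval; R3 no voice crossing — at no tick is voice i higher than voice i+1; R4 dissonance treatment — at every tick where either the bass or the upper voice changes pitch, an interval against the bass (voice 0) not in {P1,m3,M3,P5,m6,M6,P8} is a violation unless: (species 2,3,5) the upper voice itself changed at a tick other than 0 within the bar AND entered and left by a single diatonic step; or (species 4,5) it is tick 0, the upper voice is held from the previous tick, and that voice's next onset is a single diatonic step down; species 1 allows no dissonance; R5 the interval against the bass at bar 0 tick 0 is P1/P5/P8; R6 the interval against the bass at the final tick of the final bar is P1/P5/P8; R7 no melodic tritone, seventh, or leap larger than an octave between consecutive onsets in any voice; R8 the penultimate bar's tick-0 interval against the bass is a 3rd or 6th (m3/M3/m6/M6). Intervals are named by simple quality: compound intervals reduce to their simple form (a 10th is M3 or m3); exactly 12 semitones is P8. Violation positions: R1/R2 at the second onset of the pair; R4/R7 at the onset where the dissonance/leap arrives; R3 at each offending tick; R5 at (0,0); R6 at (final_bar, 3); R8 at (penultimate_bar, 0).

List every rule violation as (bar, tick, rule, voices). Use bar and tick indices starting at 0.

bar 0: v0=A3 v1=A4 downbeat P8
bar 1: v0=G3 v1=B3 downbeat M3
bar 2: v0=E3 v1=G3 downbeat m3
bar 3: v0=D3 v1=B3 downbeat M6
bar 4: v0=C3 v1=C4 downbeat P8
bar 5: v0=D3 v1=B3 downbeat M6
bar 6: v0=B2 v1=F3 downbeat TT
bar 7: v0=C3 v1=E3 downbeat M3
bar 8: v0=B2 v1=G3 downbeat m6
bar 9: v0=G2 v1=B2 downbeat M3
bar 10: v0=B3 v1=G4 downbeat m6
bar 11: v0=A3 v1=A4 downbeat P8
  -> R7 @ bar 1 tick 0 v(1,): A4->B3 leap 10st
  -> R7 @ bar 3 tick 1 v(1,): B3->F3 leap 6st
  -> R4 @ bar 6 tick 0 v(0, 1): B2/F3 TT untreated
  -> R7 @ bar 6 tick 0 v(1,): B3->F3 leap 6st
  -> R7 @ bar 6 tick 3 v(1,): F3->B3 leap 6st
  -> R7 @ bar 10 tick 0 v(0,): G2->B3 leap 16st
  -> R7 @ bar 10 tick 0 v(1,): E3->G4 leap 15st

(1, 0, R7, (1,))
(3, 1, R7, (1,))
(6, 0, R4, (0, 1))
(6, 0, R7, (1,))
(6, 3, R7, (1,))
(10, 0, R7, (0,))
(10, 0, R7, (1,))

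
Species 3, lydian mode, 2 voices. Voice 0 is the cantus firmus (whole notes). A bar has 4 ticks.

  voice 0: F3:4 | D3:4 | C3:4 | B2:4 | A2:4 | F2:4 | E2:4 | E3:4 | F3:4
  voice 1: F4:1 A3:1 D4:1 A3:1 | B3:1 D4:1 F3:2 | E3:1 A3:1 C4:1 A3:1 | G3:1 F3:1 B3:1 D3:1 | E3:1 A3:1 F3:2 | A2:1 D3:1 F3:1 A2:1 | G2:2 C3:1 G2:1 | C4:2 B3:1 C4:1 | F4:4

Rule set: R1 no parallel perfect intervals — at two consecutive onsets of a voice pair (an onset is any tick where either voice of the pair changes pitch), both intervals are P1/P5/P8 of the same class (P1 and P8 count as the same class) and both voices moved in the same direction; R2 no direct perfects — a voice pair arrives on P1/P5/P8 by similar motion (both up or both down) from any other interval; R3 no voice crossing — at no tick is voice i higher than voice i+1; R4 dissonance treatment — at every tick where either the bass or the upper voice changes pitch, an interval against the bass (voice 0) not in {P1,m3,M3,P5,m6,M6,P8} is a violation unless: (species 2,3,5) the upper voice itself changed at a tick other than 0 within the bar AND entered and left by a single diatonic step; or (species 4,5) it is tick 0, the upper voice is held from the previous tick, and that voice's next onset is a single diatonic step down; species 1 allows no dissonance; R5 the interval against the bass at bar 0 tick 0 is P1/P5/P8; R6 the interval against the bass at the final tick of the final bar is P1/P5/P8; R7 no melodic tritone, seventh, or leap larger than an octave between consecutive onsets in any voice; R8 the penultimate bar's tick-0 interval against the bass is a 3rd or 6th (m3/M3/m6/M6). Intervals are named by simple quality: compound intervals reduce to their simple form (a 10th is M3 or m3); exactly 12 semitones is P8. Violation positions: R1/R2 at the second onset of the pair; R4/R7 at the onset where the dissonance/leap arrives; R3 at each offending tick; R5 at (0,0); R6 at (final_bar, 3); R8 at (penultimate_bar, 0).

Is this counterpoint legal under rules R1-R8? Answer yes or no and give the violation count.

No (4 violations)

bar 0: v0=F3 v1=F4 (P8)
bar 1: v0=D3 v1=B3 (M6)
bar 2: v0=C3 v1=E3 (M3)
bar 3: v0=B2 v1=G3 (m6)
bar 4: v0=A2 v1=E3 (P5)
bar 5: v0=F2 v1=A2 (M3)
bar 6: v0=E2 v1=G2 (m3)
bar 7: v0=E3 v1=C4 (m6)
bar 8: v0=F3 v1=F4 (P8)
  R4 @ bar3.1: B2/F3 TT untreated
  R7 @ bar3.2: F3->B3 leap 6st
  R7 @ bar7.0: G2->C4 leap 17st
  R2 @ bar8.0: E3/C4 m6 -> F3/F4 P8 similar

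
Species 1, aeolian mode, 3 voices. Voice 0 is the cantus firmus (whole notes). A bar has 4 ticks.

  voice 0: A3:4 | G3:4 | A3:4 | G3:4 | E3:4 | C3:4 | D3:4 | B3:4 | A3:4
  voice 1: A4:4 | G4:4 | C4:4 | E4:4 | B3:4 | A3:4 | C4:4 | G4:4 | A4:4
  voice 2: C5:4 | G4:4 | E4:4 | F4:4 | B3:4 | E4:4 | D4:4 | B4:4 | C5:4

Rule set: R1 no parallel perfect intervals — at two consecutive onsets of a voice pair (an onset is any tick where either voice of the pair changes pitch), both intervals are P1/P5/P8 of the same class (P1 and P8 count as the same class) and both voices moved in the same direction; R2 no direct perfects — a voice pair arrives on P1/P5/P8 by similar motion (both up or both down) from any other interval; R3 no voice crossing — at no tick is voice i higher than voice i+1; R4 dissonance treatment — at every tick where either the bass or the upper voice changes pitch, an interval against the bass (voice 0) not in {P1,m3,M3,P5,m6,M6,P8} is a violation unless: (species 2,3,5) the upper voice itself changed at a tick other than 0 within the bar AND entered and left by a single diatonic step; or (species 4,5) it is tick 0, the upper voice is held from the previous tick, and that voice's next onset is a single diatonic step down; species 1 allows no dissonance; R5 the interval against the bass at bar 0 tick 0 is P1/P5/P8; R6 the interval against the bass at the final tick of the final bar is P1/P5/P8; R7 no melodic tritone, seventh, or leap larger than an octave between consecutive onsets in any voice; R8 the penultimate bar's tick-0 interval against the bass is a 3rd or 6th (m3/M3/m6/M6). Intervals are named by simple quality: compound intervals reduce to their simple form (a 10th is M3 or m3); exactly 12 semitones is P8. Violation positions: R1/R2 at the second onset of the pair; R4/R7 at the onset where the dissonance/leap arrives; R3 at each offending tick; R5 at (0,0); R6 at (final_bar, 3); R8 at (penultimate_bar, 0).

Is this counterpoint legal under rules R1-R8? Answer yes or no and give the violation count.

bar 0: v0=A3 v1=A4 v2=C5 (m3)
bar 1: v0=G3 v1=G4 v2=G4 (P8)
bar 2: v0=A3 v1=C4 v2=E4 (P5)
bar 3: v0=G3 v1=E4 v2=F4 (m7)
bar 4: v0=E3 v1=B3 v2=B3 (P5)
bar 5: v0=C3 v1=A3 v2=E4 (M3)
bar 6: v0=D3 v1=C4 v2=D4 (P8)
bar 7: v0=B3 v1=G4 v2=B4 (P8)
bar 8: v0=A3 v1=A4 v2=C5 (m3)
  R5 @ bar0.0: opens on m3
  R1 @ bar1.0: A3/A4 P8 -> G3/G4 P8 similar
  R2 @ bar1.0: A3/C5 m3 -> G3/G4 P8 similar
  R2 @ bar1.0: A4/C5 m3 -> G4/G4 P1 similar
  R4 @ bar3.0: G3/F4 m7 untreated
  R2 @ bar4.0: G3/E4 M6 -> E3/B3 P5 similar
  R2 @ bar4.0: G3/F4 m7 -> E3/B3 P5 similar
  R2 @ bar4.0: E4/F4 m2 -> B3/B3 P1 similar
  R7 @ bar4.0: F4->B3 leap 6st
  R4 @ bar6.0: D3/C4 m7 untreated
  R1 @ bar7.0: D3/D4 P8 -> B3/B4 P8 similar
  R8 @ bar7.0: penult P8 not 3rd/6th
  R6 @ bar8.3: closes on m3

No (13 violations)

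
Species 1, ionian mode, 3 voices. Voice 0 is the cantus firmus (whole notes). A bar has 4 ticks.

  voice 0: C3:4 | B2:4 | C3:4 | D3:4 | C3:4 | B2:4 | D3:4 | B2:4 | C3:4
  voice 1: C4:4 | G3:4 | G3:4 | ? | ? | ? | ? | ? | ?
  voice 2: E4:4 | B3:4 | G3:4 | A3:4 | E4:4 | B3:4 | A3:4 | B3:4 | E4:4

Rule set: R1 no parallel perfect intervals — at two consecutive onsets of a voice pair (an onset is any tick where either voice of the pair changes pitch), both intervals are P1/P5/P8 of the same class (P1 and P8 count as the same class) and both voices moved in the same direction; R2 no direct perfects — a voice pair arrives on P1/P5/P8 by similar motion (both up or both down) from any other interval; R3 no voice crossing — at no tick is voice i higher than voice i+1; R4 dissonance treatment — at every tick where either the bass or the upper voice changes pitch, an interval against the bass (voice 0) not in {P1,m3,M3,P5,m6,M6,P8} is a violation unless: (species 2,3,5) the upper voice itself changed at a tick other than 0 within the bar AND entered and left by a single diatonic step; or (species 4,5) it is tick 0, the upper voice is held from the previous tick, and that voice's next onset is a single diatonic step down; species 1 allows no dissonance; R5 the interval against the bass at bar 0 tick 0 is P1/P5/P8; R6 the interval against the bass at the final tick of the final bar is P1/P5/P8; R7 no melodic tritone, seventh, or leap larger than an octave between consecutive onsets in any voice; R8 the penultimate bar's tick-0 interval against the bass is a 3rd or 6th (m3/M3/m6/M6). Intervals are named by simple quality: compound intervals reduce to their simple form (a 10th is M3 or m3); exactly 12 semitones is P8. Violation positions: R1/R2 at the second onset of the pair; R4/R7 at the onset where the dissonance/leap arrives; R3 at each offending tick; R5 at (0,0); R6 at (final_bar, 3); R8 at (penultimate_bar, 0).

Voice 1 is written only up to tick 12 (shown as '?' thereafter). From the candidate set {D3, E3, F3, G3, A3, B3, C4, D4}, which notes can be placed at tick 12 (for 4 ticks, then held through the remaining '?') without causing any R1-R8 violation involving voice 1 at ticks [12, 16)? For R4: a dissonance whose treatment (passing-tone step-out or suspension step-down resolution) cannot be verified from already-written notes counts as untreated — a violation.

{D3, F3}

D3: legal
E3: violates R4
F3: legal
G3: violates R4
A3: violates R1
B3: violates R3
C4: violates R3,R4
D4: violates R2,R3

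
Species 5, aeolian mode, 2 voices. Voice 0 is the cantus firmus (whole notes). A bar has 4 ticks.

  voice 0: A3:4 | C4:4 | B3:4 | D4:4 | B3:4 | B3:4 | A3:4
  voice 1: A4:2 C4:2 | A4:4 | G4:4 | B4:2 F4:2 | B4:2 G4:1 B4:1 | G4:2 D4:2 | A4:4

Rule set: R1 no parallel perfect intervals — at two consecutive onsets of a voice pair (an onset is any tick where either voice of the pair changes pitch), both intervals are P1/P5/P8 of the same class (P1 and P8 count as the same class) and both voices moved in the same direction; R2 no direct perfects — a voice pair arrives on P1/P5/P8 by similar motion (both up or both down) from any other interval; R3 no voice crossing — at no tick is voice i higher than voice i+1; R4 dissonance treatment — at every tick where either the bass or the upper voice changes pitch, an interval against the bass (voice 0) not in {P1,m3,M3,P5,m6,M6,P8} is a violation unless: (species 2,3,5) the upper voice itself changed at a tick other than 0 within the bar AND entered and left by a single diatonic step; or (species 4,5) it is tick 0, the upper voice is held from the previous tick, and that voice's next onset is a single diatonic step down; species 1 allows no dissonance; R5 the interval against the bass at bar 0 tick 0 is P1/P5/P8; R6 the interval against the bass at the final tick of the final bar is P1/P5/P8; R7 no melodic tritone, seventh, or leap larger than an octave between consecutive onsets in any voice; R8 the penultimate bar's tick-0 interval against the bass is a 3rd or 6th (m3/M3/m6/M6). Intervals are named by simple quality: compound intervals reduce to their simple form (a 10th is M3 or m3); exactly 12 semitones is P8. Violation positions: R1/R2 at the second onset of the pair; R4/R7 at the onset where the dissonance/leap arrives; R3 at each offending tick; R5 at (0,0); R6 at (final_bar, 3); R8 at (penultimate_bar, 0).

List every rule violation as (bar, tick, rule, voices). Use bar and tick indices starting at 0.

bar 0: v0=A3 v1=A4 downbeat P8
bar 1: v0=C4 v1=A4 downbeat M6
bar 2: v0=B3 v1=G4 downbeat m6
bar 3: v0=D4 v1=B4 downbeat M6
bar 4: v0=B3 v1=B4 downbeat P8
bar 5: v0=B3 v1=G4 downbeat m6
bar 6: v0=A3 v1=A4 downbeat P8
  -> R7 @ bar 3 tick 2 v(1,): B4->F4 leap 6st
  -> R7 @ bar 4 tick 0 v(1,): F4->B4 leap 6st

(3, 2, R7, (1,))
(4, 0, R7, (1,))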